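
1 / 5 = 0.20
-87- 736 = -823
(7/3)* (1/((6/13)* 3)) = 91/54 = 1.69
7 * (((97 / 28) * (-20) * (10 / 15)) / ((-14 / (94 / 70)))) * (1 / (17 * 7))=4559 / 17493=0.26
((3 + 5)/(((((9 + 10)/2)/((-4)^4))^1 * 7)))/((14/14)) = 4096/133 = 30.80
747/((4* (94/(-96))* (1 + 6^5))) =-0.02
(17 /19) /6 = 17 /114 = 0.15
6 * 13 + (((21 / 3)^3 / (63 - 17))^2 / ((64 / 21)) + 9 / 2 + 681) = 105866853 / 135424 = 781.74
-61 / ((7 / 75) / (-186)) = 121564.29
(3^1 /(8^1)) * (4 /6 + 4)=7 /4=1.75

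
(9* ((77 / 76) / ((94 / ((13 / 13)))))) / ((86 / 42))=14553 / 307192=0.05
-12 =-12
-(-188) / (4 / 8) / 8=47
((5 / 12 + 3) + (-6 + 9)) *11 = 847 / 12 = 70.58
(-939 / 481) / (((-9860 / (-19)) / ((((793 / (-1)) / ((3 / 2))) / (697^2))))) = 362767 / 88616419690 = 0.00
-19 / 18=-1.06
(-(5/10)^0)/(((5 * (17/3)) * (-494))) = 3/41990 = 0.00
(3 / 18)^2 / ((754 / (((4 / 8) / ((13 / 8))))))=1 / 88218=0.00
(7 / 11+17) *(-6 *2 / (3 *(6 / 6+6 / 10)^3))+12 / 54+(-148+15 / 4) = -1021685 / 6336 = -161.25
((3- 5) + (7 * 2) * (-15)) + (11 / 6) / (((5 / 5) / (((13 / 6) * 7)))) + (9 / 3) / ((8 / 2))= -1651 / 9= -183.44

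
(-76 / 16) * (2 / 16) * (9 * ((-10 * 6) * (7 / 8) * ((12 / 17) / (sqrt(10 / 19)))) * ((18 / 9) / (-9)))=-1197 * sqrt(190) / 272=-60.66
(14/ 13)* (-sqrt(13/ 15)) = -14* sqrt(195)/ 195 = -1.00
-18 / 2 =-9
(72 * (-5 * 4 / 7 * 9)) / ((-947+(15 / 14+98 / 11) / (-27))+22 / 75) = 192456000 / 98448583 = 1.95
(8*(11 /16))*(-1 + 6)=55 /2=27.50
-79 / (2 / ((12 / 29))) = -474 / 29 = -16.34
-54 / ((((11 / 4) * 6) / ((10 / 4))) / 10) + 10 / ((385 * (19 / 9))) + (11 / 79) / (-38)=-81.81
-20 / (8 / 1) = -5 / 2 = -2.50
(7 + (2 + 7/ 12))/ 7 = 115/ 84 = 1.37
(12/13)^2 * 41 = 5904/169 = 34.93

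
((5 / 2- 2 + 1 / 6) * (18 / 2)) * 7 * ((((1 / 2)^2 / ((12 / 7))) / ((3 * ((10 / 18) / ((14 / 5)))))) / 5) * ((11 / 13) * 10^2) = 11319 / 65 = 174.14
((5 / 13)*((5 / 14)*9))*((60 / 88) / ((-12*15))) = -0.00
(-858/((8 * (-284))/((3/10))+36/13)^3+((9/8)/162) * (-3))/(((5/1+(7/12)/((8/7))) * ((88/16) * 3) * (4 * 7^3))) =-804319364814041/4816064538110824631094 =-0.00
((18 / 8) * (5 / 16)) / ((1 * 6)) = 15 / 128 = 0.12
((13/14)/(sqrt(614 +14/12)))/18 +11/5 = 13*sqrt(22146)/930132 +11/5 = 2.20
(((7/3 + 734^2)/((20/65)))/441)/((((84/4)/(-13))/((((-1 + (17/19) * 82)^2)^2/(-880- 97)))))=976366236444091796875/14149728204444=69002472.86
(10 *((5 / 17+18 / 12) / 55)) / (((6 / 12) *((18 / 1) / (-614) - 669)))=-18727 / 19204152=-0.00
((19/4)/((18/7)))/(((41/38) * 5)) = 2527/7380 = 0.34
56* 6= 336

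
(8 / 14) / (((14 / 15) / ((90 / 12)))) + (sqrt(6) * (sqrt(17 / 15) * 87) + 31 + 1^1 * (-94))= 168.46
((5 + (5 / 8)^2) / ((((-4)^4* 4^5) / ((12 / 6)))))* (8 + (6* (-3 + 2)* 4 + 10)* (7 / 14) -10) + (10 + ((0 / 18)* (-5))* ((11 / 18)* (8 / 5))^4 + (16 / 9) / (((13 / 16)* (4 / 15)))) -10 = 8.20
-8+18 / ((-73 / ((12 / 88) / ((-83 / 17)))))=-532733 / 66649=-7.99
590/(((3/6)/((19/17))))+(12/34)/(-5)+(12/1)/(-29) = 3249706/2465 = 1318.34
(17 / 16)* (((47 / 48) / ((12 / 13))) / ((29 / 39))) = 135031 / 89088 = 1.52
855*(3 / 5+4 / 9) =893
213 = 213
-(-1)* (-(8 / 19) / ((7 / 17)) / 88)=-17 / 1463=-0.01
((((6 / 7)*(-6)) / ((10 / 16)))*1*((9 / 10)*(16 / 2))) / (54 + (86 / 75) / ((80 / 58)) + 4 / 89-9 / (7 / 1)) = -1.11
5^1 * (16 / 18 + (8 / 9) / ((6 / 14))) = 400 / 27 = 14.81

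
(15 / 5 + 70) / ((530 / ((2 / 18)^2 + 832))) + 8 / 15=115.13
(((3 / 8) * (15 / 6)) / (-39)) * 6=-15 / 104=-0.14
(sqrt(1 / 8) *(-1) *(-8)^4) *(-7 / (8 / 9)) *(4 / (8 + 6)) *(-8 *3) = -55296 *sqrt(2) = -78200.35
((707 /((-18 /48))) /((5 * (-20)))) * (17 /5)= 24038 /375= 64.10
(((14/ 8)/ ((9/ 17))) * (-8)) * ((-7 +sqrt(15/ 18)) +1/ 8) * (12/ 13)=6545/ 39 - 476 * sqrt(30)/ 117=145.54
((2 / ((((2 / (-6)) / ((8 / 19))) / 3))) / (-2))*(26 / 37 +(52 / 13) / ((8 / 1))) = 3204 / 703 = 4.56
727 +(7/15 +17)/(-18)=98014/135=726.03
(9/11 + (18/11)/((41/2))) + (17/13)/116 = 618407/680108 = 0.91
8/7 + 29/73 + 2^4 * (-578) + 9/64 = -9246.32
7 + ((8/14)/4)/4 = 197/28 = 7.04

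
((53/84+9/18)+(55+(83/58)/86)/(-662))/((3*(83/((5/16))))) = 363304735/276263213184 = 0.00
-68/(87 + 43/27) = -459/598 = -0.77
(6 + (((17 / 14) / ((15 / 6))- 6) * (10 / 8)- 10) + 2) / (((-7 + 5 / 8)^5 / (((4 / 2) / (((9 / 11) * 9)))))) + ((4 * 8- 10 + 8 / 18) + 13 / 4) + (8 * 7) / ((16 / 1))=7615112149189 / 260839089756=29.19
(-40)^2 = 1600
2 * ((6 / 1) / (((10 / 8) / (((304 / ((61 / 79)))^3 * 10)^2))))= 3575166501003246147.00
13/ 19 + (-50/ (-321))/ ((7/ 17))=45361/ 42693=1.06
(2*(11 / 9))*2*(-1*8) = -352 / 9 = -39.11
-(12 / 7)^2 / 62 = -72 / 1519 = -0.05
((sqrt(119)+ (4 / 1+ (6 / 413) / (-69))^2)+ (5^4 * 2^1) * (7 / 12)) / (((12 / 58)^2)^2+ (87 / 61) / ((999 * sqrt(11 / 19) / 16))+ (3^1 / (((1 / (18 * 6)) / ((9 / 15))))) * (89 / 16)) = -126807294504192863322742481308800 * sqrt(209) / 95824069940261753758635846874414745291- 1885975399730092780800 * sqrt(24871) / 1061986112070969419464113524291+ 982091194650880714981443060 * sqrt(119) / 1061986112070969419464113524291+ 66032848237517611365612953615157571410 / 95824069940261753758635846874414745291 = 0.70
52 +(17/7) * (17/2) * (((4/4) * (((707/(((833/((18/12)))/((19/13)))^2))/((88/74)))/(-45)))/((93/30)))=115120185471/2213875664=52.00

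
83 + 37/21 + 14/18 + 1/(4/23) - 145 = -13535/252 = -53.71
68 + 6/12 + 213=281.50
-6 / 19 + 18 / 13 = 264 / 247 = 1.07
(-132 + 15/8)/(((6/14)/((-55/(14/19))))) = 362615/16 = 22663.44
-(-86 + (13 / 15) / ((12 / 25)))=3031 / 36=84.19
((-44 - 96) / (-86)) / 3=70 / 129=0.54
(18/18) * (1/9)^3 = 1/729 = 0.00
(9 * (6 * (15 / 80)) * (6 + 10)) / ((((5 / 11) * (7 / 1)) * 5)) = 1782 / 175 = 10.18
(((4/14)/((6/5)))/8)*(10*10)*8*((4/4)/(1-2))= -500/21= -23.81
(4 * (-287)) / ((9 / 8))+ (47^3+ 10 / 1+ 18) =925475 / 9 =102830.56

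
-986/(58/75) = -1275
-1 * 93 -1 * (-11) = -82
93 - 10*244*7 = -16987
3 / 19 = 0.16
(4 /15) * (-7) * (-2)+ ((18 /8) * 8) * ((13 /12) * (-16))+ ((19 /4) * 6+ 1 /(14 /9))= -29308 /105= -279.12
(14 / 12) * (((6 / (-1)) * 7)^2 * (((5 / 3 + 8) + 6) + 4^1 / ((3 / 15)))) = 73402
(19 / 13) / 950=1 / 650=0.00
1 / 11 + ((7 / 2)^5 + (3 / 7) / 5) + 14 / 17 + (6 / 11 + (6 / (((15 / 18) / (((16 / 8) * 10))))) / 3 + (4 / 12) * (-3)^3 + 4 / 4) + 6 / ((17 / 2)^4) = 583189645671 / 1028978720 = 566.77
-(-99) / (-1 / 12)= -1188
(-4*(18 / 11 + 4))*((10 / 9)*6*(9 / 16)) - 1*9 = -1029 / 11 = -93.55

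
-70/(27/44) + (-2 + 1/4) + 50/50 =-12401/108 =-114.82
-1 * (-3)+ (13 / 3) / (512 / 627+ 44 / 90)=77589 / 12278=6.32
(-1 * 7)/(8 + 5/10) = -0.82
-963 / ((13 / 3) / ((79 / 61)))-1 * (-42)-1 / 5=-246.01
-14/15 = -0.93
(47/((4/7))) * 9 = 740.25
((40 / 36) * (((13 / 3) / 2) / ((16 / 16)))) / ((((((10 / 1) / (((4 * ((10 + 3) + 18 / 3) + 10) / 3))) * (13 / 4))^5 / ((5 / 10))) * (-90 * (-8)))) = 4704270176 / 5270307778125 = 0.00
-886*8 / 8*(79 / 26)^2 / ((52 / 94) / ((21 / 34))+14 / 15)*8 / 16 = -13644105405 / 6101576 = -2236.16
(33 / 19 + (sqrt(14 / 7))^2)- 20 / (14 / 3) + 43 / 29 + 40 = 157882 / 3857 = 40.93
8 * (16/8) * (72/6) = 192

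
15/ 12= 5/ 4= 1.25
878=878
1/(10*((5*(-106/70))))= -7/530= -0.01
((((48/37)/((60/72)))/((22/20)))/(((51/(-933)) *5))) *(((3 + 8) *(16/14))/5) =-1433088/110075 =-13.02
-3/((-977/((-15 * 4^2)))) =-720/977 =-0.74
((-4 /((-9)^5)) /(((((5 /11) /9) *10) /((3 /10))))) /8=11 /2187000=0.00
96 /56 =12 /7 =1.71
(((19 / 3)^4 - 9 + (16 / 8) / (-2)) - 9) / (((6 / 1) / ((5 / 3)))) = 441.64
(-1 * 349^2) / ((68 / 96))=-2923224 / 17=-171954.35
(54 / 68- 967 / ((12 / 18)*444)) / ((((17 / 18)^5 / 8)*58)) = -11755947312 / 25899611537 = -0.45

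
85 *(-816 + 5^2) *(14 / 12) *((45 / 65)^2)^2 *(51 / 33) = -17498110455 / 628342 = -27848.07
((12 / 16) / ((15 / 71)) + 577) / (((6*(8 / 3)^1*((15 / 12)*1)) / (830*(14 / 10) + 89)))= 14525361 / 400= 36313.40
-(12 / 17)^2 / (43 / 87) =-12528 / 12427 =-1.01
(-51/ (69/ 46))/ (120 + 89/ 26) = -884/ 3209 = -0.28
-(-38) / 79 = 38 / 79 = 0.48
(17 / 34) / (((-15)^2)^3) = 1 / 22781250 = 0.00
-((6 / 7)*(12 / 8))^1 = -1.29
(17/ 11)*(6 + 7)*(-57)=-12597/ 11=-1145.18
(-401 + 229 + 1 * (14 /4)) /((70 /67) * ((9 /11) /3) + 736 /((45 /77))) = -11176605 /83553428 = -0.13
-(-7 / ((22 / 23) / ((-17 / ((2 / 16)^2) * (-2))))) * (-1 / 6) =-87584 / 33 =-2654.06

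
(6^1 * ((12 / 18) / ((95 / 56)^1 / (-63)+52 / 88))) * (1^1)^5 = 155232 / 21887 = 7.09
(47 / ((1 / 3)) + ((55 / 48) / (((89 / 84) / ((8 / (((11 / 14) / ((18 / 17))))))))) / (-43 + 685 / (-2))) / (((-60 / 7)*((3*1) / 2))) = -127901249 / 11665230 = -10.96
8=8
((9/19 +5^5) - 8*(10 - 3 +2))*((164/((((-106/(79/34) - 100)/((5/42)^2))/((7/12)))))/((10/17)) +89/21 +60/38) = 496561394917/28032372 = 17713.86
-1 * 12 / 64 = -3 / 16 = -0.19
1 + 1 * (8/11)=19/11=1.73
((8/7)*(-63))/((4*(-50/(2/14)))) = 9/175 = 0.05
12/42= 2/7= 0.29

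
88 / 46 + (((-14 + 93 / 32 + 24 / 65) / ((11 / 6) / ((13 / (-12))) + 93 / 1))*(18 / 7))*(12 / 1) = -6540727 / 3822140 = -1.71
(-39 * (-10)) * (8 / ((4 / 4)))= 3120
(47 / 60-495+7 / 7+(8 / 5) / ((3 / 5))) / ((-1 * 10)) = 9811 / 200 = 49.06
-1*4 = -4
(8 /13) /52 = 2 /169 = 0.01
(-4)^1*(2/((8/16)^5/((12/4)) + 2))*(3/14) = -1152/1351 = -0.85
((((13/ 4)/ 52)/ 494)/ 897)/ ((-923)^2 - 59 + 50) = 1/ 6040017384960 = 0.00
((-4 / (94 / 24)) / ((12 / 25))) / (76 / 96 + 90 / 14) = -16800 / 57011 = -0.29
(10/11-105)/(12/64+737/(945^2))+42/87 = -474031928482/858386573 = -552.24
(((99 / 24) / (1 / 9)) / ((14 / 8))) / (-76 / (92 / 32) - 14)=-0.52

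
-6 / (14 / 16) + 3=-27 / 7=-3.86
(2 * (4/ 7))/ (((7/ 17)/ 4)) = 544/ 49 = 11.10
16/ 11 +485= 5351/ 11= 486.45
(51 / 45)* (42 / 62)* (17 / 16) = 2023 / 2480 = 0.82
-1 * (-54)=54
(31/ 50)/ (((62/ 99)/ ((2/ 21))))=33/ 350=0.09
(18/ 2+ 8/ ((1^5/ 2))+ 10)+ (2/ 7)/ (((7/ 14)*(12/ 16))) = 751/ 21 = 35.76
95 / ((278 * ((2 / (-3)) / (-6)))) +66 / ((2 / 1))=10029 / 278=36.08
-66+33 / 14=-63.64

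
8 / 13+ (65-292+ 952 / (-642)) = -950891 / 4173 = -227.87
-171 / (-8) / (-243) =-19 / 216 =-0.09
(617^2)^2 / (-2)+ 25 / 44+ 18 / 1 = -3188330523045 / 44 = -72462057341.93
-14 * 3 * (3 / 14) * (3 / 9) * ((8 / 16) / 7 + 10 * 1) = -423 / 14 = -30.21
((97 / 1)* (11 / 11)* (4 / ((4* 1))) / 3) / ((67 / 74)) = 7178 / 201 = 35.71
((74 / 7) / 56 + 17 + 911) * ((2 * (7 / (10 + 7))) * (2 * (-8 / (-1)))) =1455400 / 119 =12230.25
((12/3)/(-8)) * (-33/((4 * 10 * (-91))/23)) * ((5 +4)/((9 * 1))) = -759/7280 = -0.10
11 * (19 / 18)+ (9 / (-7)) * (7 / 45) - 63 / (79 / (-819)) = 4724863 / 7110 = 664.54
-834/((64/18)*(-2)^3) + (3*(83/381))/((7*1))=3347041/113792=29.41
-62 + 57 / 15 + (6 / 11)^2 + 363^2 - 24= 131687.10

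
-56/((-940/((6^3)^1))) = 3024/235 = 12.87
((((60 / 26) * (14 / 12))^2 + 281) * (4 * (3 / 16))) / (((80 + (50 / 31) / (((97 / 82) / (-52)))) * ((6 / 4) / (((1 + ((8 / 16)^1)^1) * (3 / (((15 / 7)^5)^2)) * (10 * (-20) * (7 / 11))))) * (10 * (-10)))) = 48274124890035919 / 1086286317187500000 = 0.04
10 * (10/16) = 25/4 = 6.25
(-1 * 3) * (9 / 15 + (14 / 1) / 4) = -123 / 10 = -12.30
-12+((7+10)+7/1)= 12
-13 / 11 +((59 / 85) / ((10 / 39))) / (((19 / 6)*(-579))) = -20285486 / 17143225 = -1.18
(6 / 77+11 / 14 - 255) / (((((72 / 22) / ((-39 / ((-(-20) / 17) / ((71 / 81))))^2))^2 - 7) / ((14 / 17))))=1535089798816070027531 / 51343440574603700767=29.90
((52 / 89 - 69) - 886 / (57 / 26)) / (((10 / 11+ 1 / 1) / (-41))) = 1081171927 / 106533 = 10148.70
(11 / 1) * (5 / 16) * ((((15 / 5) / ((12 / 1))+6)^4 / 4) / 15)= 4296875 / 49152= 87.42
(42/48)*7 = 49/8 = 6.12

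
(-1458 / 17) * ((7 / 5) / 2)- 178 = -20233 / 85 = -238.04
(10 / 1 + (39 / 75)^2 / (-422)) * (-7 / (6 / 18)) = -55383951 / 263750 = -209.99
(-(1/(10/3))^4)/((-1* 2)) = 0.00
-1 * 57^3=-185193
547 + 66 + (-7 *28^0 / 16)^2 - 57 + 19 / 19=142641 / 256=557.19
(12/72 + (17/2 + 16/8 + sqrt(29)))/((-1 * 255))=-32/765-sqrt(29)/255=-0.06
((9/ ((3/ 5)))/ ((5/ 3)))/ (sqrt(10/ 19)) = 9 * sqrt(190)/ 10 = 12.41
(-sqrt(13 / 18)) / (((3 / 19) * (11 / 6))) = -19 * sqrt(26) / 33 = -2.94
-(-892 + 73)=819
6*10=60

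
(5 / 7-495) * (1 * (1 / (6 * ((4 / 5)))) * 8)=-17300 / 21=-823.81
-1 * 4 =-4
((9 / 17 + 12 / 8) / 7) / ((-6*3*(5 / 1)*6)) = -23 / 42840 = -0.00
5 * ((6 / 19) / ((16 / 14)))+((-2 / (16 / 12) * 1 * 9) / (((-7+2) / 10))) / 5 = 6.78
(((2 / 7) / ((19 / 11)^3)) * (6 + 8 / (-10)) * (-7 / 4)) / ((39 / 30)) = -2662 / 6859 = -0.39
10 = 10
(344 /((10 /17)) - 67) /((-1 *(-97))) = 2589 /485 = 5.34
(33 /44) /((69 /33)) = 33 /92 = 0.36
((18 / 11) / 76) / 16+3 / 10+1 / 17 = 204749 / 568480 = 0.36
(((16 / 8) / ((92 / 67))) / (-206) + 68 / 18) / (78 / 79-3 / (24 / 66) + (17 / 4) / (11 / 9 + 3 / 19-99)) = -424083979007 / 821713216248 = -0.52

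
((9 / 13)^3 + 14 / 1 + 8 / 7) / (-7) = -2.21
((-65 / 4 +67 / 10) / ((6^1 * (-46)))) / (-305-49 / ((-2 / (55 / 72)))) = -573 / 4740875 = -0.00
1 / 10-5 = -49 / 10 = -4.90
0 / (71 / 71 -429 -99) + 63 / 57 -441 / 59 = -7140 / 1121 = -6.37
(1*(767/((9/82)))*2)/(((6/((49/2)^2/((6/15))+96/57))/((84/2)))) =16755559093/114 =146978588.54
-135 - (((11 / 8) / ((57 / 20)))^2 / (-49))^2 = -54745119296785 / 405519334416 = -135.00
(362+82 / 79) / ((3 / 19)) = 181640 / 79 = 2299.24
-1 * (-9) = 9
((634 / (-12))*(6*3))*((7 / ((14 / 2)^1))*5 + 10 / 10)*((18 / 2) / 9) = -5706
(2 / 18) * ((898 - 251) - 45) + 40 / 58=17638 / 261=67.58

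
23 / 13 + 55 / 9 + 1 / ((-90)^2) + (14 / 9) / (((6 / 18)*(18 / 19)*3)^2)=9110867 / 947700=9.61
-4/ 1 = -4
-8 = -8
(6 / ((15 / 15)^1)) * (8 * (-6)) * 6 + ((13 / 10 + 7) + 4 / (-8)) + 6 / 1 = -8571 / 5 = -1714.20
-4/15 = -0.27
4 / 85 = 0.05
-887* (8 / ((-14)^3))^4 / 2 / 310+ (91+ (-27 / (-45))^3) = 19569476226537273 / 214539951615500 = 91.22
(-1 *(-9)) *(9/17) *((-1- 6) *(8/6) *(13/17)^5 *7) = -1964882556/24137569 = -81.40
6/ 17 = 0.35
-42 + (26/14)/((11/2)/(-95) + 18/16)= -228554/5677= -40.26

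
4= 4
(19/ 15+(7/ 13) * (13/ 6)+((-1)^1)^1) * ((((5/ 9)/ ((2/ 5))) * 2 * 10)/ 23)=1075/ 621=1.73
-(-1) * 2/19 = 2/19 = 0.11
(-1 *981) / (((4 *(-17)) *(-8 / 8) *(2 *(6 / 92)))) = -7521 / 68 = -110.60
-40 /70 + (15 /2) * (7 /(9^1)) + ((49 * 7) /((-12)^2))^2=1587319 /145152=10.94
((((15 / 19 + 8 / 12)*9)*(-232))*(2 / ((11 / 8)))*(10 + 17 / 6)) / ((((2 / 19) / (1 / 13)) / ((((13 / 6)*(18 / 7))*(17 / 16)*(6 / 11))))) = -1473084 / 11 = -133916.73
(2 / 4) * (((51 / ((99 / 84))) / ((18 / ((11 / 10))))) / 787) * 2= 119 / 35415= 0.00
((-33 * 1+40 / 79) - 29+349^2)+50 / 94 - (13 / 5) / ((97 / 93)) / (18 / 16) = 657678237998 / 5402415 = 121737.82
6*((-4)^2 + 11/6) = 107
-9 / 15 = -3 / 5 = -0.60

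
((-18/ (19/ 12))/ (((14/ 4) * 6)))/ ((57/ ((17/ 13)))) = -408/ 32851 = -0.01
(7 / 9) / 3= 7 / 27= 0.26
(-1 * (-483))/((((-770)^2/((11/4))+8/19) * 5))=9177/20482040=0.00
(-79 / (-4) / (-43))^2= 6241 / 29584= 0.21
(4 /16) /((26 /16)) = 2 /13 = 0.15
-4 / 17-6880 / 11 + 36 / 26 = -1517686 / 2431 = -624.31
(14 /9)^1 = 14 /9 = 1.56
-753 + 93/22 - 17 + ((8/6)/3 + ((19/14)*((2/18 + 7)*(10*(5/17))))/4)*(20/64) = -11991743/15708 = -763.42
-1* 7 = -7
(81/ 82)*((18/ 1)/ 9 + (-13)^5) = -30074571/ 82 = -366763.06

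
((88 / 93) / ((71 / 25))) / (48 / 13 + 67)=28600 / 6068157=0.00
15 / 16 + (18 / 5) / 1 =363 / 80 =4.54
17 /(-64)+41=2607 /64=40.73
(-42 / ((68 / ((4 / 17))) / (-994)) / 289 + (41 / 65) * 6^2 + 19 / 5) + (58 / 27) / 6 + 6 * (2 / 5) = 29.77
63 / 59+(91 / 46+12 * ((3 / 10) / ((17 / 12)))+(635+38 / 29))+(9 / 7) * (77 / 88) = 17207309929 / 26760040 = 643.02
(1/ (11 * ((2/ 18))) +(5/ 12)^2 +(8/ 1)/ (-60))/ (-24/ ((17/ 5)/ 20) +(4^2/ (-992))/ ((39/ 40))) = -0.01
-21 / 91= -3 / 13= -0.23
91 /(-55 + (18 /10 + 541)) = 455 /2439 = 0.19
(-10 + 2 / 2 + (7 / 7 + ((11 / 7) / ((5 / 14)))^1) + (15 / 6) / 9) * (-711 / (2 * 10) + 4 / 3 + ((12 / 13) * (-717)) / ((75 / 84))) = 69560947 / 27000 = 2576.33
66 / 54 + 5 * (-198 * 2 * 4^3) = -1140469 / 9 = -126718.78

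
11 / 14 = 0.79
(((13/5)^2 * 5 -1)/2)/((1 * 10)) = 1.64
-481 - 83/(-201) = -96598/201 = -480.59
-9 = -9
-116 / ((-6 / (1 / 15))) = 58 / 45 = 1.29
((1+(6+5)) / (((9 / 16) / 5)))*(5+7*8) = 19520 / 3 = 6506.67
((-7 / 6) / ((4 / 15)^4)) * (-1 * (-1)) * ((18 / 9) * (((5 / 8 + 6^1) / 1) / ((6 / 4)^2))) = -695625 / 512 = -1358.64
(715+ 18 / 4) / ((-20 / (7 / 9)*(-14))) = 1439 / 720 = 2.00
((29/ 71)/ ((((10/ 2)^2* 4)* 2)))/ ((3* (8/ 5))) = 29/ 68160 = 0.00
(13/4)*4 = 13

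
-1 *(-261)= 261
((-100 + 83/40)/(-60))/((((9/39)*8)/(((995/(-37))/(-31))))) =0.77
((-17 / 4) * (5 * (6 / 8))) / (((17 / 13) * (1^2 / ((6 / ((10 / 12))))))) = -351 / 4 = -87.75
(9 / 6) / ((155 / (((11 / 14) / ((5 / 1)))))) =33 / 21700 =0.00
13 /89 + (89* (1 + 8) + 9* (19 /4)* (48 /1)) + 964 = 339726 /89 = 3817.15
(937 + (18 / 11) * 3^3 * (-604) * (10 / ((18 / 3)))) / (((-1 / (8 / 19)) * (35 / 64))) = 1843712 / 55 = 33522.04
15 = 15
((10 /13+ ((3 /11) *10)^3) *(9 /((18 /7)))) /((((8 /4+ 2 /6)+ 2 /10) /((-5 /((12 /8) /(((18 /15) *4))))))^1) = -153010200 /328757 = -465.42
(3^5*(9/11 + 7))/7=20898/77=271.40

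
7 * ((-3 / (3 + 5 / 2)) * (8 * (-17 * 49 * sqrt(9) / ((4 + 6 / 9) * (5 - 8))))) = -59976 / 11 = -5452.36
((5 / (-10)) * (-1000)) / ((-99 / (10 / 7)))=-5000 / 693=-7.22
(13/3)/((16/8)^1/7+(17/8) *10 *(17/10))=728/6117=0.12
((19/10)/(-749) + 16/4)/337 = 29941/2524130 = 0.01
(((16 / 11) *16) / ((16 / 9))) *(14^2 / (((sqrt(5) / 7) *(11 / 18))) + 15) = 13340.10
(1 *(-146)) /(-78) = 73 /39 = 1.87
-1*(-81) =81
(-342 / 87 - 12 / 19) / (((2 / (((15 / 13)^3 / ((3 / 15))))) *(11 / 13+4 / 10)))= -1309375 / 93119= -14.06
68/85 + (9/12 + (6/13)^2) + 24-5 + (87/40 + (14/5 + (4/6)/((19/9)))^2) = 398341937/12201800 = 32.65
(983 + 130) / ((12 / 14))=2597 / 2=1298.50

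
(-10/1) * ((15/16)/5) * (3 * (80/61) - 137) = 121755/488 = 249.50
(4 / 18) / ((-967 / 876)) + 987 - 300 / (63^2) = 1262355323 / 1279341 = 986.72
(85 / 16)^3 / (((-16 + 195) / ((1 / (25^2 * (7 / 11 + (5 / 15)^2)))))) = 486387 / 271278080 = 0.00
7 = 7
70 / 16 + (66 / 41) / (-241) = 345307 / 79048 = 4.37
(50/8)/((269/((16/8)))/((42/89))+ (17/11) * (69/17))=0.02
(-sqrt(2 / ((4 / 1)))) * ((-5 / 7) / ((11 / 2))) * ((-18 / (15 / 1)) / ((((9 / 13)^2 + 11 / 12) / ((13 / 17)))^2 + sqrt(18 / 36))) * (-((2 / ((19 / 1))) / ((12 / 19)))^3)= -13419697030549056 / 394491447372776417741 + 44719576971721444 * sqrt(2) / 394491447372776417741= 0.00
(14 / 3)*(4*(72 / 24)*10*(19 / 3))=10640 / 3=3546.67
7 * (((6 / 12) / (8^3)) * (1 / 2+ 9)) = 133 / 2048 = 0.06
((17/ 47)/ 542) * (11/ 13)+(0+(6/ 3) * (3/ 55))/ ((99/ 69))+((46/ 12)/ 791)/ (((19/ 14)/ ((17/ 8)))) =434558480923/ 5161894949640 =0.08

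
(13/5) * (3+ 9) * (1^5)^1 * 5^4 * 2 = 39000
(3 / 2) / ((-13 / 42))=-4.85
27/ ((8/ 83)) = 2241/ 8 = 280.12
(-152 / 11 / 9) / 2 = -76 / 99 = -0.77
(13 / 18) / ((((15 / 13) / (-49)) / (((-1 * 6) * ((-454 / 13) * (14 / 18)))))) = -2024386 / 405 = -4998.48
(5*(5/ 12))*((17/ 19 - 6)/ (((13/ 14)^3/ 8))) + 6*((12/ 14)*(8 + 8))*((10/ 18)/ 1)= -53085520/ 876603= -60.56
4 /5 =0.80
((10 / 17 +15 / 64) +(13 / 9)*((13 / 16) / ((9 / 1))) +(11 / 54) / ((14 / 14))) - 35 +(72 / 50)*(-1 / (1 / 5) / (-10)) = -72977221 / 2203200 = -33.12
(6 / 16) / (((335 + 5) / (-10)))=-3 / 272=-0.01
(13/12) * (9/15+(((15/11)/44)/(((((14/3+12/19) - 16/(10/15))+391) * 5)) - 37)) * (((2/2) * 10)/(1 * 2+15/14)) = -170107627963/1324954356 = -128.39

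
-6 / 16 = -3 / 8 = -0.38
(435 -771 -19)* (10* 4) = -14200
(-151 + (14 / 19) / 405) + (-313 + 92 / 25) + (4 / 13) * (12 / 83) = -19108043818 / 41514525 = -460.27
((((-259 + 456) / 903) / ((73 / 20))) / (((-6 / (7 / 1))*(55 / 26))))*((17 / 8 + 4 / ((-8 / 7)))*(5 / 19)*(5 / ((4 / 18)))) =64025 / 238564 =0.27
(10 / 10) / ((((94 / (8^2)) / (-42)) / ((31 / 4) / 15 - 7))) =43568 / 235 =185.40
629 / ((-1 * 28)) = -629 / 28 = -22.46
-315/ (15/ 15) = -315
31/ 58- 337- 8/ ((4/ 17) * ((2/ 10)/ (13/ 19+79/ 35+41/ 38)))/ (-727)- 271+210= -2223745481/ 5608078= -396.53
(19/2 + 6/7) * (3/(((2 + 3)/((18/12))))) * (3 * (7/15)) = 261/20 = 13.05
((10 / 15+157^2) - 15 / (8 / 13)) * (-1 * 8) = -591007 / 3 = -197002.33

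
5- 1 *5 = 0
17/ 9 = 1.89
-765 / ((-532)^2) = -765 / 283024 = -0.00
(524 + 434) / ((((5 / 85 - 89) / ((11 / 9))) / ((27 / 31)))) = -89573 / 7812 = -11.47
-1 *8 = -8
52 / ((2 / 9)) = 234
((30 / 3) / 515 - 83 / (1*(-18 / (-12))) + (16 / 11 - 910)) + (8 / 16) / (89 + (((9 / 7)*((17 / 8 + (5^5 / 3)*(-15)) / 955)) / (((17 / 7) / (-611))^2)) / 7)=-963.86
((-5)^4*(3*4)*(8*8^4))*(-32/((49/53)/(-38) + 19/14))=-11087118336000/1879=-5900541956.36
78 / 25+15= 453 / 25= 18.12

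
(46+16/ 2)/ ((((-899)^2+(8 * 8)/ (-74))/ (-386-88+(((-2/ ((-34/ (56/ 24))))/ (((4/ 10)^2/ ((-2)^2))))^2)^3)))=1508287237998374/ 19488478541106015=0.08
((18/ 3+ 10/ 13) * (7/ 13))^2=379456/ 28561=13.29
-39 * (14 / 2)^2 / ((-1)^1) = 1911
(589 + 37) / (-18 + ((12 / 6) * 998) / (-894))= -139911 / 4522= -30.94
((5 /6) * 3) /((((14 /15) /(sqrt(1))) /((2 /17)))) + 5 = 1265 /238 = 5.32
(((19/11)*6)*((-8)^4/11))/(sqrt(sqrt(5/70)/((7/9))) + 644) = -28467797557248*2^(3/4)*7^(1/4)/14277525860456375 - 12607488*2^(1/4)*7^(3/4)/14277525860456375 + 18944851968*sqrt(14)/14277525860456375 + 85555220925382656/14277525860456375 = 5.99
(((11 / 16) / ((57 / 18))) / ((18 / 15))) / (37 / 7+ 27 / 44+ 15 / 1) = 4235 / 489212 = 0.01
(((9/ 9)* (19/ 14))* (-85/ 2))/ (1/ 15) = -24225/ 28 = -865.18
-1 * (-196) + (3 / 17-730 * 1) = -9075 / 17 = -533.82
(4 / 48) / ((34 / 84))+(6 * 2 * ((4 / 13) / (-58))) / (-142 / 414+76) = 41160467 / 200742698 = 0.21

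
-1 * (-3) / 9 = 0.33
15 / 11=1.36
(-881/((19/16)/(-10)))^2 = 19869721600/361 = 55040780.06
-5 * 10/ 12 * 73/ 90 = -365/ 108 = -3.38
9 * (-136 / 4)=-306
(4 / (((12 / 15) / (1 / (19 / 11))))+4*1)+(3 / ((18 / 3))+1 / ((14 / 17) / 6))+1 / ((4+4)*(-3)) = 46727 / 3192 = 14.64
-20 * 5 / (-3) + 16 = 148 / 3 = 49.33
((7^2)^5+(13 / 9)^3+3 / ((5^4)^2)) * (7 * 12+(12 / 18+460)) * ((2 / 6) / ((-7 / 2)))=-262875441832204022116 / 17940234375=-14652843231.44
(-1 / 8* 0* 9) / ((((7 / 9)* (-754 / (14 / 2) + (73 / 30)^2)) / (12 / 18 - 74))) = 0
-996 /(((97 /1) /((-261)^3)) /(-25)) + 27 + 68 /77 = -34088790443041 /7469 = -4564036744.28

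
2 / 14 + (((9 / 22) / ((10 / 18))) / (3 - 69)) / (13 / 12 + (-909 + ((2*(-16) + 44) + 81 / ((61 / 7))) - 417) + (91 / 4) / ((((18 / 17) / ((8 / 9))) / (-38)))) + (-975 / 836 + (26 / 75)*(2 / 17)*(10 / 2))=-539528761369637 / 658376413616460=-0.82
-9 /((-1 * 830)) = 9 /830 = 0.01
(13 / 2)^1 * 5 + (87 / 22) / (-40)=28513 / 880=32.40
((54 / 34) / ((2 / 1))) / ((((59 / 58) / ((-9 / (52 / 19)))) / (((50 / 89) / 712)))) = -3347325 / 1652510704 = -0.00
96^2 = 9216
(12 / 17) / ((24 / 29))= 29 / 34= 0.85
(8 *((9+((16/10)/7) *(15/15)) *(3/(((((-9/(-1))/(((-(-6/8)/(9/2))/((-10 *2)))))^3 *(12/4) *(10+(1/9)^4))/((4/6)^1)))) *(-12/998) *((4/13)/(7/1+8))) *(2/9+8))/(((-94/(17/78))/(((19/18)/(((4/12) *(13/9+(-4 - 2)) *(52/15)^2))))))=3860173/3632644128290250528000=0.00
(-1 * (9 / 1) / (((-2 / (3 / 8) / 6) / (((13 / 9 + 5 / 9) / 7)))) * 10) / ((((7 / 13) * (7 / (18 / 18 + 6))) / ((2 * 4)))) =21060 / 49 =429.80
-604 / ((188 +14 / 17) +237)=-10268 / 7239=-1.42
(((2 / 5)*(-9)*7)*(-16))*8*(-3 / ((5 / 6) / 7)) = -2032128 / 25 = -81285.12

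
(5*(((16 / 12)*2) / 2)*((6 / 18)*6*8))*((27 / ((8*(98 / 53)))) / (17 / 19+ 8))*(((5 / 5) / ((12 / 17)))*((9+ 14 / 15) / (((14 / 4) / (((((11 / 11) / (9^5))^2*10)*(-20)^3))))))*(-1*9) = 408116960000 / 22457603485863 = 0.02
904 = 904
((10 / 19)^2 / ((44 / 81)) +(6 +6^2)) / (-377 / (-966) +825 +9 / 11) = 163067562 / 3169324051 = 0.05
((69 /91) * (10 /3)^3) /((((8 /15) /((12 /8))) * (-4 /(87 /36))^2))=12089375 /419328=28.83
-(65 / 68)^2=-4225 / 4624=-0.91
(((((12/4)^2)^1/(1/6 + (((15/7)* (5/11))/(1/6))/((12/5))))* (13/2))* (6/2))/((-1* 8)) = -81081/9616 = -8.43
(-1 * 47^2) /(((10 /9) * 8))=-19881 /80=-248.51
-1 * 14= -14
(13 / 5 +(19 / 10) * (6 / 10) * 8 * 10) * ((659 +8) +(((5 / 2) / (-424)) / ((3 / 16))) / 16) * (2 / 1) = 795819367 / 6360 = 125128.83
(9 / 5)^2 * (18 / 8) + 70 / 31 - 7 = 7899 / 3100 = 2.55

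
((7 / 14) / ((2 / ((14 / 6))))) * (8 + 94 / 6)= 497 / 36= 13.81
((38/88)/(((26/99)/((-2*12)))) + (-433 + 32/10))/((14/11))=-167761/455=-368.71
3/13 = 0.23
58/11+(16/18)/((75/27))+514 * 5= 708288/275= 2575.59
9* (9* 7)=567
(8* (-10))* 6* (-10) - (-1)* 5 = 4805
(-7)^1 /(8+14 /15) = -105 /134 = -0.78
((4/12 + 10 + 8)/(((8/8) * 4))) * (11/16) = 605/192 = 3.15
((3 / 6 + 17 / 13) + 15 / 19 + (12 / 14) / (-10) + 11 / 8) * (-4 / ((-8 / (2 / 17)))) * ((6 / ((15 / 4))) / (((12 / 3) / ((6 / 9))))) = 0.06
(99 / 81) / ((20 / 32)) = 1.96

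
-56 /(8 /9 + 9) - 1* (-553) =48713 /89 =547.34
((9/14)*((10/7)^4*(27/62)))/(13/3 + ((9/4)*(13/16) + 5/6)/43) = 5015520000/18906143879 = 0.27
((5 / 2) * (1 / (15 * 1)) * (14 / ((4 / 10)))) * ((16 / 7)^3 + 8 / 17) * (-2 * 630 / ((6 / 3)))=-45615.13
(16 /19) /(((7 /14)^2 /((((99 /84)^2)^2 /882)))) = 131769 /17882648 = 0.01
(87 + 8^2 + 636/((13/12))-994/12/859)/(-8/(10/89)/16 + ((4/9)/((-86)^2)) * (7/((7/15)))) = -914259664810/5511841361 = -165.87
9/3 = 3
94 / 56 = 47 / 28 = 1.68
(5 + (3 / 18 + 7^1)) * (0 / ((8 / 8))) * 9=0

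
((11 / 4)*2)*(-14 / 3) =-77 / 3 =-25.67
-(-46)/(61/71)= 53.54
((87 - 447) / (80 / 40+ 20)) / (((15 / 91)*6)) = -182 / 11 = -16.55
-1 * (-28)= 28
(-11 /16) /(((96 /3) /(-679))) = 7469 /512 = 14.59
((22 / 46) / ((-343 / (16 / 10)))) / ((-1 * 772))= 22 / 7612885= 0.00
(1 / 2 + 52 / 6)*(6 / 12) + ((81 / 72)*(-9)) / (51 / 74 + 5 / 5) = -529 / 375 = -1.41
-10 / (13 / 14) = -140 / 13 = -10.77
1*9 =9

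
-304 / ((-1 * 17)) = 304 / 17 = 17.88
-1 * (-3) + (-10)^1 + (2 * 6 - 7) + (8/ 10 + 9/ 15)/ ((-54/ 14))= -319/ 135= -2.36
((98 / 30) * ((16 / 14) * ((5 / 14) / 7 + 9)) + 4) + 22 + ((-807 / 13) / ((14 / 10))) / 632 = 51519523 / 862680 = 59.72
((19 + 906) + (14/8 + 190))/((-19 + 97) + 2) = 4467/320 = 13.96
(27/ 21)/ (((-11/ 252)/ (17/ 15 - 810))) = 119124/ 5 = 23824.80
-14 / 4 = -7 / 2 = -3.50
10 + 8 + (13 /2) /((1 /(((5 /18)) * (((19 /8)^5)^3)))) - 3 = 986792256502789858715 /1266637395197952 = 779064.52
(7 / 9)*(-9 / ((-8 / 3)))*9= 189 / 8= 23.62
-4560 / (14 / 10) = -22800 / 7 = -3257.14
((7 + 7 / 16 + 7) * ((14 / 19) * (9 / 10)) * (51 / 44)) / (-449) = -67473 / 2729920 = -0.02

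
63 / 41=1.54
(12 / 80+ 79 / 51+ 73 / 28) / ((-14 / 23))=-353579 / 49980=-7.07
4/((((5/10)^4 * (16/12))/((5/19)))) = 240/19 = 12.63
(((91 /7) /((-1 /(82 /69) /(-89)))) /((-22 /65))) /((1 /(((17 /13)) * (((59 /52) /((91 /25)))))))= -457493375 /276276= -1655.93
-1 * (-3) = 3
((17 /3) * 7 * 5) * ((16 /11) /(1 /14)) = 133280 /33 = 4038.79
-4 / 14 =-2 / 7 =-0.29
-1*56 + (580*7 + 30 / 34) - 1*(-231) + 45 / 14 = 1008905 / 238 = 4239.10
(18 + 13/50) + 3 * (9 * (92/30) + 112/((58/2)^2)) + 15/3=4476623/42050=106.46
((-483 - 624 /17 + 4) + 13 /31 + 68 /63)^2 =291459739684864 /1102306401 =264409.01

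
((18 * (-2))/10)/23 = -18/115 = -0.16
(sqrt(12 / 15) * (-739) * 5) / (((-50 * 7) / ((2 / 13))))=1478 * sqrt(5) / 2275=1.45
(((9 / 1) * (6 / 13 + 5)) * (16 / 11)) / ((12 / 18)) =15336 / 143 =107.24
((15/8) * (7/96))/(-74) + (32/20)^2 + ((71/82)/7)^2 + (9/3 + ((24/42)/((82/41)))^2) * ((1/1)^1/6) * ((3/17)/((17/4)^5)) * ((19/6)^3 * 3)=3123052276224414587/1210635723300595200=2.58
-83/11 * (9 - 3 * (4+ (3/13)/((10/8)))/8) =-56.07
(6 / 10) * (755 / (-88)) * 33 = -169.88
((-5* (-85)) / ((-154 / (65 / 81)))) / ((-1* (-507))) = -2125 / 486486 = -0.00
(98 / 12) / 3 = 2.72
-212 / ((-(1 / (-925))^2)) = 181392500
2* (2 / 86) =2 / 43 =0.05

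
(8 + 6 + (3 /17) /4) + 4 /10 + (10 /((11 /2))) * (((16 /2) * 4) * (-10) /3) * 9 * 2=-13001979 /3740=-3476.46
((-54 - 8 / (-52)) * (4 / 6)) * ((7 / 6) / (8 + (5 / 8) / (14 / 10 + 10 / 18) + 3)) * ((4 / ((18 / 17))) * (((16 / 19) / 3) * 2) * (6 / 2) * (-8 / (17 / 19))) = 1766195200 / 8391357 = 210.48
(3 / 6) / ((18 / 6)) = 1 / 6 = 0.17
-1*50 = -50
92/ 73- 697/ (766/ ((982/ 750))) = 1444429/ 20969250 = 0.07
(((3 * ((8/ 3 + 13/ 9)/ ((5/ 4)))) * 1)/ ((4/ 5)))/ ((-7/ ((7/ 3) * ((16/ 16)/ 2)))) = -37/ 18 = -2.06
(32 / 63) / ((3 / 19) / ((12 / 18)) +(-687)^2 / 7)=1216 / 161413965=0.00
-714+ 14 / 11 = -7840 / 11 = -712.73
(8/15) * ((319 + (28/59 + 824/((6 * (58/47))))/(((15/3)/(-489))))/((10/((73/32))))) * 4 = -2208975547/427750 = -5164.17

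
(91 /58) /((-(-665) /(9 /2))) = 117 /11020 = 0.01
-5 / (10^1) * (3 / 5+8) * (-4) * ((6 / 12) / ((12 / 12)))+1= 48 / 5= 9.60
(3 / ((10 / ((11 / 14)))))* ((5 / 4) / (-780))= -0.00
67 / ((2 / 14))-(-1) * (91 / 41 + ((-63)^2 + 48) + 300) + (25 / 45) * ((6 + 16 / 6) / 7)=4788.91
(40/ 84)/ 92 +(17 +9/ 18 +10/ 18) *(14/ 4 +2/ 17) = 715165/ 10948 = 65.32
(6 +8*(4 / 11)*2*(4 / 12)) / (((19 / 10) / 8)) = 20960 / 627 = 33.43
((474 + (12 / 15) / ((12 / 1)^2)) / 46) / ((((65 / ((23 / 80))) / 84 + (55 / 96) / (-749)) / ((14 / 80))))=222667 / 332250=0.67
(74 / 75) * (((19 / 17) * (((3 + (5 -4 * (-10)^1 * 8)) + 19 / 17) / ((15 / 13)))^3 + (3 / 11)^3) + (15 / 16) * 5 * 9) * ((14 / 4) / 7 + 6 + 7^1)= 345477206.57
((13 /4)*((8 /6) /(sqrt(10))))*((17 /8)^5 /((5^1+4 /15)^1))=18458141*sqrt(10) /5177344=11.27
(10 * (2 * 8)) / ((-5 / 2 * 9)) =-64 / 9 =-7.11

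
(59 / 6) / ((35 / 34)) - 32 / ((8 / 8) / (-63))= 212683 / 105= 2025.55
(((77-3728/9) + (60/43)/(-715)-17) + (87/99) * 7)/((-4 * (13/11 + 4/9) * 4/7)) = 19262689/205712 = 93.64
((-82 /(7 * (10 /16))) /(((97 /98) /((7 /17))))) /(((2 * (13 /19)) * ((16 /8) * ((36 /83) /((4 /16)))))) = -3168193 /1929330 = -1.64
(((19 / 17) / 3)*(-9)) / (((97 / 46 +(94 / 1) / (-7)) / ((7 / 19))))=2254 / 20655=0.11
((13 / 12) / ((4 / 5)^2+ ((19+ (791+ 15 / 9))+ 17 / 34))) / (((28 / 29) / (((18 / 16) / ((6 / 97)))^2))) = 798118425 / 1747859456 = 0.46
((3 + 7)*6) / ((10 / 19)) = 114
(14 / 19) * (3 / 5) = 42 / 95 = 0.44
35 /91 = 5 /13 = 0.38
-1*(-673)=673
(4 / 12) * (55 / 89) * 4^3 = 13.18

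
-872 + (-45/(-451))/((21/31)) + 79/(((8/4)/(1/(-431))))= -2372851821/2721334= -871.94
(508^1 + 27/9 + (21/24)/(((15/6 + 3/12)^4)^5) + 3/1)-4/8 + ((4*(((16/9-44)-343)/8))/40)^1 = 246396703894727593375392733/484379996351443206624720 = 508.68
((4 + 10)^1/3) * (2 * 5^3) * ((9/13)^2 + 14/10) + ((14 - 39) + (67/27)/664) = 2167.51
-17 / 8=-2.12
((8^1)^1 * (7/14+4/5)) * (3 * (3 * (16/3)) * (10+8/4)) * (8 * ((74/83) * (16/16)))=17731584/415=42726.71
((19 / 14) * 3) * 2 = 57 / 7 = 8.14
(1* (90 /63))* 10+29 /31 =3303 /217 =15.22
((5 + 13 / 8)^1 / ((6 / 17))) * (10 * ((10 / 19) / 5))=4505 / 228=19.76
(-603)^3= -219256227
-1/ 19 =-0.05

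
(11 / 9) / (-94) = -11 / 846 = -0.01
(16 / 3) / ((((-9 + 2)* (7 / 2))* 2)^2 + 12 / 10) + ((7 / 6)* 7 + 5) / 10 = 316823 / 240220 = 1.32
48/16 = 3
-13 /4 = -3.25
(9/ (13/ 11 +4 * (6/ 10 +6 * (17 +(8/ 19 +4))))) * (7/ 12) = 21945/ 2163932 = 0.01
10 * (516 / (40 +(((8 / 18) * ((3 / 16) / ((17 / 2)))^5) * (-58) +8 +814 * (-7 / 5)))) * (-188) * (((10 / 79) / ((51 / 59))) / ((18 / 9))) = 163167609143296000 / 2507639935178789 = 65.07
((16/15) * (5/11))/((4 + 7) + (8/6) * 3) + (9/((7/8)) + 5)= 15.32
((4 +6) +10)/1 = 20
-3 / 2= -1.50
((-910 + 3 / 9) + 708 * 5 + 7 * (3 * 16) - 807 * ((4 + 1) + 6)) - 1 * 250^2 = -205232 / 3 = -68410.67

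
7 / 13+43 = 566 / 13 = 43.54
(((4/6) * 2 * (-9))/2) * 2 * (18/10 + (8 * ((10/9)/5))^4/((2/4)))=-2857636/10935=-261.33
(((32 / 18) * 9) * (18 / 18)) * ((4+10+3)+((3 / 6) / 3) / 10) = 4084 / 15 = 272.27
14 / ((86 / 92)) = 644 / 43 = 14.98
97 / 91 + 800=72897 / 91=801.07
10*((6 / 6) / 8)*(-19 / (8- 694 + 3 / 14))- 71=-1362677 / 19202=-70.97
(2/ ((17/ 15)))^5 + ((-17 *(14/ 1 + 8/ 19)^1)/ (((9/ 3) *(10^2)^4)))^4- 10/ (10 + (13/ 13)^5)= 16698368426133937500000000459531457035244994587/ 1030425818940168750000000000000000000000000000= 16.21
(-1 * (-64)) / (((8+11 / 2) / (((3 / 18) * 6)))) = 128 / 27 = 4.74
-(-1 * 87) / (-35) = -87 / 35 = -2.49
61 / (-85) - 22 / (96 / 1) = -3863 / 4080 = -0.95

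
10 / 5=2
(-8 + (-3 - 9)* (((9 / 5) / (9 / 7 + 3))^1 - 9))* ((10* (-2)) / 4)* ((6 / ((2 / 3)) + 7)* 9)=-341856 / 5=-68371.20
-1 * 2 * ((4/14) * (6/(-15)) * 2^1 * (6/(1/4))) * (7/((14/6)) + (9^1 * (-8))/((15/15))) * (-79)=2093184/35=59805.26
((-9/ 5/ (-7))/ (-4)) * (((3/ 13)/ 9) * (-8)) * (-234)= -108/ 35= -3.09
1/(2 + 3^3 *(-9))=-1/241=-0.00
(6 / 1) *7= 42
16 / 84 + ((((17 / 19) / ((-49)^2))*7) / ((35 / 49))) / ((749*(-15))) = 3320561 / 17432975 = 0.19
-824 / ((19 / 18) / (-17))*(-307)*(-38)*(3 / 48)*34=328984884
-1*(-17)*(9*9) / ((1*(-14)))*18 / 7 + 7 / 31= -383840 / 1519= -252.69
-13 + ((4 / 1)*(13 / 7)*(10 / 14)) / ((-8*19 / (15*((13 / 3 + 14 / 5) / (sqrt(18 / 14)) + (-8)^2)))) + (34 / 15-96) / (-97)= -61696879 / 1354605-6955*sqrt(7) / 5586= -48.84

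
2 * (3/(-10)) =-3/5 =-0.60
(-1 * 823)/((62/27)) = -22221/62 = -358.40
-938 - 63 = -1001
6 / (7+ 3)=3 / 5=0.60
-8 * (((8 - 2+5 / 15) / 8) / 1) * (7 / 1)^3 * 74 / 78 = -241129 / 117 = -2060.93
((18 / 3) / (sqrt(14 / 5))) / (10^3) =3 * sqrt(70) / 7000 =0.00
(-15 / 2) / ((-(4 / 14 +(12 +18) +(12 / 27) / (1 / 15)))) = 315 / 1552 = 0.20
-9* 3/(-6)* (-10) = -45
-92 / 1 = -92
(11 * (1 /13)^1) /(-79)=-11 /1027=-0.01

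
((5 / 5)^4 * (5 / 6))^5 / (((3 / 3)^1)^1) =0.40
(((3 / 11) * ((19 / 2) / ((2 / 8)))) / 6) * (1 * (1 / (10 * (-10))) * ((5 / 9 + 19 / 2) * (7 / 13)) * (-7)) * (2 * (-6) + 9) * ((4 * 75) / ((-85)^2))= -168511 / 2066350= -0.08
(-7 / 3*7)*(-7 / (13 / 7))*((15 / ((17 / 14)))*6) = 4562.99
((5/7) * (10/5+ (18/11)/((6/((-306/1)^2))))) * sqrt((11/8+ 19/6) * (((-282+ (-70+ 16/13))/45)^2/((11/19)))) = 8211800 * sqrt(136686)/7623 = 398267.13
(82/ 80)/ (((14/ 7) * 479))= 41/ 38320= 0.00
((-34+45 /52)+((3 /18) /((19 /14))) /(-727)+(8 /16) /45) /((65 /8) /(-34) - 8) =72803334836 /18108635805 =4.02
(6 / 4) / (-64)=-3 / 128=-0.02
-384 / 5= -76.80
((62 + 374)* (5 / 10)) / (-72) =-3.03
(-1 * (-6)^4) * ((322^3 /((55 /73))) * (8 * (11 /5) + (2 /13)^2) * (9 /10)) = -211670832588638976 /232375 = -910901915389.52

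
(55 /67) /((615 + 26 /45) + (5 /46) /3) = 113850 /85379507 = 0.00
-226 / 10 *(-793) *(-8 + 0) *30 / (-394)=2150616 / 197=10916.83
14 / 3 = 4.67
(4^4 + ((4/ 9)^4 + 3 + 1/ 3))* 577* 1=149657.85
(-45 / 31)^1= -1.45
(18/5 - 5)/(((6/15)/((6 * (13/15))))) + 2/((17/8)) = -1467/85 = -17.26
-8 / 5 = -1.60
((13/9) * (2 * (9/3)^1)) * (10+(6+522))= 13988/3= 4662.67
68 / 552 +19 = 2639 / 138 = 19.12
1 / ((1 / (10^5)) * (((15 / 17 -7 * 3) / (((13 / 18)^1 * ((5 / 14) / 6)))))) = -6906250 / 32319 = -213.69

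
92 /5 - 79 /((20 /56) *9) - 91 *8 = -33038 /45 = -734.18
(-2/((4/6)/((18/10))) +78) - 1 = 358/5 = 71.60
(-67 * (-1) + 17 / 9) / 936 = 155 / 2106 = 0.07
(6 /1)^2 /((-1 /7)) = -252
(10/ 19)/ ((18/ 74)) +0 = 370/ 171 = 2.16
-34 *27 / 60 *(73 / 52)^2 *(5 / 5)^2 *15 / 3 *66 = -26906121 / 2704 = -9950.49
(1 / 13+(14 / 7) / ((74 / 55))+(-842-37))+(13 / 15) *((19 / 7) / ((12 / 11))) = -530472343 / 606060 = -875.28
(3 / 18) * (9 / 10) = 3 / 20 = 0.15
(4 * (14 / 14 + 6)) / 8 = 7 / 2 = 3.50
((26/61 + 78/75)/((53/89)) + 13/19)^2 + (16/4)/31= 733168518834131/73107228874375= 10.03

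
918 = 918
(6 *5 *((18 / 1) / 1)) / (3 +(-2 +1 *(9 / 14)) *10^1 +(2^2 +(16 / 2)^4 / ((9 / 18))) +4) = 1890 / 28663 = 0.07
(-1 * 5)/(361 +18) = -5/379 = -0.01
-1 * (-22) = 22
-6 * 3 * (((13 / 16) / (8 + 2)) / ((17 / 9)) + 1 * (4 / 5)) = -20637 / 1360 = -15.17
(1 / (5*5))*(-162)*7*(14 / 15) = -5292 / 125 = -42.34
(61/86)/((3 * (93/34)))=1037/11997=0.09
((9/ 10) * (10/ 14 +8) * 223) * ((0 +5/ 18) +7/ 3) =639341/ 140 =4566.72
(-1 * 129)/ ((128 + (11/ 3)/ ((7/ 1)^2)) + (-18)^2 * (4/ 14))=-18963/ 32435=-0.58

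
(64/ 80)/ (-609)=-4/ 3045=-0.00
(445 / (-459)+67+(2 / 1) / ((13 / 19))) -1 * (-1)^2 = 405479 / 5967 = 67.95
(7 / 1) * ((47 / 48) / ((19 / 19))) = 329 / 48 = 6.85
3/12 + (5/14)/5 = 9/28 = 0.32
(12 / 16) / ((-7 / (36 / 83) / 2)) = -0.09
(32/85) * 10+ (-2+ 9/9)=47/17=2.76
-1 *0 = 0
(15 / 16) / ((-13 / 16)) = -15 / 13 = -1.15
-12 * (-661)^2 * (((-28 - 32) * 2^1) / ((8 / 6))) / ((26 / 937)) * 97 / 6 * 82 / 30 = 9768982941174 / 13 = 751460226244.15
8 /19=0.42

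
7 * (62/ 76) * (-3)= -651/ 38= -17.13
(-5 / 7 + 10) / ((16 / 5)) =325 / 112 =2.90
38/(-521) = -38/521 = -0.07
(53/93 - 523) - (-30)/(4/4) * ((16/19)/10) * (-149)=-1588270/1767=-898.85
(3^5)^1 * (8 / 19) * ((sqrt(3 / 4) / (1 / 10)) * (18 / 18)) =9720 * sqrt(3) / 19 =886.08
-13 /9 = -1.44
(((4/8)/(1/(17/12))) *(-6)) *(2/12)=-17/24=-0.71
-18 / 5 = -3.60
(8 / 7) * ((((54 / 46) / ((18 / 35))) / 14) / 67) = 30 / 10787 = 0.00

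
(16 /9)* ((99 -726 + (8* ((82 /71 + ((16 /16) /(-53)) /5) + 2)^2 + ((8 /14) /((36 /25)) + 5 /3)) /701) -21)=-1151.79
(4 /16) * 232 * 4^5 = 59392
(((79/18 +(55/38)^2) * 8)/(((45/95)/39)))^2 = 4799771142244/263169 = 18238360.68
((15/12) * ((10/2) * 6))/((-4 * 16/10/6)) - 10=-1445/32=-45.16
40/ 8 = 5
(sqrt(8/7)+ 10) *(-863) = -8630 -1726 *sqrt(14)/7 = -9552.59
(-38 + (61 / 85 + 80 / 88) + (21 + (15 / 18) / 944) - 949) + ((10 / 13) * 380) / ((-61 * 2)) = -4060041420053 / 4199601120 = -966.77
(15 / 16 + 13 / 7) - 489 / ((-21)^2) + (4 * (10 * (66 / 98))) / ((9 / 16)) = 116605 / 2352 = 49.58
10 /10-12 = -11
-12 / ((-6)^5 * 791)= 1 / 512568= 0.00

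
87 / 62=1.40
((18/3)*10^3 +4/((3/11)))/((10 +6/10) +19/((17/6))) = 1533740/4413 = 347.55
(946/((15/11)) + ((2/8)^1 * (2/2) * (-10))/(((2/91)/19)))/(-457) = 3.21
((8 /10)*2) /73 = 8 /365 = 0.02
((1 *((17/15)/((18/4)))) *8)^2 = 73984/18225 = 4.06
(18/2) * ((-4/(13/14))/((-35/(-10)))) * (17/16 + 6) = -1017/13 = -78.23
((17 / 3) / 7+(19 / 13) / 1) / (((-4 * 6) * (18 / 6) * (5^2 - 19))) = -155 / 29484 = -0.01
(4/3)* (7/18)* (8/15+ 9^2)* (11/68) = 6.84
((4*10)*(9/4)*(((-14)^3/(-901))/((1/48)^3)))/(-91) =-3901685760/11713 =-333107.30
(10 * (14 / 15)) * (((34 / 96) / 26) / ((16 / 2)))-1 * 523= -3916105 / 7488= -522.98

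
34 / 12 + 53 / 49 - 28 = -24.09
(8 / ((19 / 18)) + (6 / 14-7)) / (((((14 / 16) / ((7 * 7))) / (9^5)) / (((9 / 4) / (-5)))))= -142426188 / 95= -1499223.03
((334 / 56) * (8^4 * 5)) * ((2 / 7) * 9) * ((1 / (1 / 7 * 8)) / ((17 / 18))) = 34629120 / 119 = 291001.01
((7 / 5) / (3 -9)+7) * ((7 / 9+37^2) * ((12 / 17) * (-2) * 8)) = -80082688 / 765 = -104683.25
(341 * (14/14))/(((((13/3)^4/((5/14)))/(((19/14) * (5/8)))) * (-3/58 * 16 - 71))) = -0.00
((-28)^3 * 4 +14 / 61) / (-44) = 243467 / 122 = 1995.63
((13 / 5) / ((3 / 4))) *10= 104 / 3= 34.67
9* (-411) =-3699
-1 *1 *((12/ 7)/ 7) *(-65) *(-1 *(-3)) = 2340/ 49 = 47.76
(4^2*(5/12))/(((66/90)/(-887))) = -88700/11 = -8063.64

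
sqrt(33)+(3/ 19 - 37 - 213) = -4747/ 19+sqrt(33) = -244.10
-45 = -45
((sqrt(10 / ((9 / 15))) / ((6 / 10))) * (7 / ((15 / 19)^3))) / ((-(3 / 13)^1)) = -624169 * sqrt(6) / 3645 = -419.45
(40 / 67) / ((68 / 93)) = 930 / 1139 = 0.82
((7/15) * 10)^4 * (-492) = -6300224/27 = -233341.63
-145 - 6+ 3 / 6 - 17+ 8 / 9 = -2999 / 18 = -166.61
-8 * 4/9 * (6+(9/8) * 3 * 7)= -316/3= -105.33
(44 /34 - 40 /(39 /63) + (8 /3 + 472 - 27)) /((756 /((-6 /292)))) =-36403 /3484728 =-0.01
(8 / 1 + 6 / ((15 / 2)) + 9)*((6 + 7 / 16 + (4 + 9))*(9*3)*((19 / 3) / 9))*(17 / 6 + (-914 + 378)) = -1682357299 / 480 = -3504911.04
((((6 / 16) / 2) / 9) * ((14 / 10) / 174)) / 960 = 7 / 40089600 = 0.00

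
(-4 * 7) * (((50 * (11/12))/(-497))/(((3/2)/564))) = 206800/213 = 970.89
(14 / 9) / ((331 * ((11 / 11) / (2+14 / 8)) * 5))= 7 / 1986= 0.00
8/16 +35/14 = 3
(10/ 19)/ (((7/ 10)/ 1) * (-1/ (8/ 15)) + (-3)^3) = -160/ 8607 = -0.02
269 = 269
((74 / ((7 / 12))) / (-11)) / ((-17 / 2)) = 1776 / 1309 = 1.36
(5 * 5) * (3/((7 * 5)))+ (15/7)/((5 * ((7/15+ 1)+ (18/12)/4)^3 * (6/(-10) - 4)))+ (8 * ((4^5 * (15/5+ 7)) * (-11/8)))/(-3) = 195758194875575/5213434863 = 37548.79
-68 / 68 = -1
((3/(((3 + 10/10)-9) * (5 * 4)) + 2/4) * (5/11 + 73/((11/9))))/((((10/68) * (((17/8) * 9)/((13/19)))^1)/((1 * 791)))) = 1279781048/235125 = 5442.98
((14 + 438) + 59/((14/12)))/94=1759/329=5.35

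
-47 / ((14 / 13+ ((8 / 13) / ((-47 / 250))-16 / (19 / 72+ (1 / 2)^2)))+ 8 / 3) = 3187587 / 2079722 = 1.53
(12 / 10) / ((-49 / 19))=-114 / 245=-0.47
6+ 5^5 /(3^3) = 3287 /27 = 121.74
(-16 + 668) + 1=653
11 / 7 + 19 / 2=155 / 14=11.07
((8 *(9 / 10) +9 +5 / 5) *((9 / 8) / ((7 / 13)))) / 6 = 1677 / 280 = 5.99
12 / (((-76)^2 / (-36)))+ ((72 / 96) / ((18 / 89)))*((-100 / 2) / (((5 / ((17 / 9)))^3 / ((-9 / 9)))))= 156668797 / 15790140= 9.92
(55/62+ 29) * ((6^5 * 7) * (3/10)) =75646872/155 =488044.34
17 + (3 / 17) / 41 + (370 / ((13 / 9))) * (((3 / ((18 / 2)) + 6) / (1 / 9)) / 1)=132451646 / 9061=14617.77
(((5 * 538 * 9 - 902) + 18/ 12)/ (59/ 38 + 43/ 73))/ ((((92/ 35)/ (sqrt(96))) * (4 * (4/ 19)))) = 42999267745 * sqrt(6)/ 2186288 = 48175.84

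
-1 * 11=-11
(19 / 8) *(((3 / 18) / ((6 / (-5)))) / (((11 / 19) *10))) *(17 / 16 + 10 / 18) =-84113 / 912384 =-0.09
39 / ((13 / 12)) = 36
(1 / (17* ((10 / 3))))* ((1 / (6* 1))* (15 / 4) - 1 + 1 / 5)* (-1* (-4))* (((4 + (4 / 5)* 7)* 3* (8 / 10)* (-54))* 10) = 326592 / 2125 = 153.69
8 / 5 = 1.60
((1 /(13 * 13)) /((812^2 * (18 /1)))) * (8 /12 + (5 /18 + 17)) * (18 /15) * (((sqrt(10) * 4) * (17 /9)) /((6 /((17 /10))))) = 93347 * sqrt(10) /4061592007200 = 0.00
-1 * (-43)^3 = 79507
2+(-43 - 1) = -42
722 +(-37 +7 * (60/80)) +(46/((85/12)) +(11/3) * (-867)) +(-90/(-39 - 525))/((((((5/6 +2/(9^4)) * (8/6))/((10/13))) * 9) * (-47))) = -265119823392571/106805989420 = -2482.26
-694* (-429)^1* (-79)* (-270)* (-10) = -63504955800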